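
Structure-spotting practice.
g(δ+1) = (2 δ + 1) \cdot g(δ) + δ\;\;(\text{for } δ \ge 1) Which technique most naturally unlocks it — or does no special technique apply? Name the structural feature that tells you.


Verdict: a summation factor — with the index-dependent coefficient 2 δ + 1, dividing by the cumulative product turns the left side into a pure difference.


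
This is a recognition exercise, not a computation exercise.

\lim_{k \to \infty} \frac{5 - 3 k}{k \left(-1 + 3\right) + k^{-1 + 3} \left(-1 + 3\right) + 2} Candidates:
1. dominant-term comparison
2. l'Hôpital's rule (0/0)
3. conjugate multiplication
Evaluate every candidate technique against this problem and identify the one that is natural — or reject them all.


Method: dominant-term comparison — divide by the highest power of k present: lower-order terms vanish and the dominant ratio remains.
- dominant-term comparison — applicable, and directly so.
- l'Hôpital's rule (0/0): no 0/0 form appears: written as one quotient, top and bottom both grow without bound, and the ratio is decided by their leading terms.
- conjugate multiplication — there are no radicals in tension whose conjugate would simplify matters.


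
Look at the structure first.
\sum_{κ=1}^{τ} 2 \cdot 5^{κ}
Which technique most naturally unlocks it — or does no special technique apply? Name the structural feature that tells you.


Method: the geometric series formula — each term is 5 times the previous one, so the geometric-series formula applies directly.


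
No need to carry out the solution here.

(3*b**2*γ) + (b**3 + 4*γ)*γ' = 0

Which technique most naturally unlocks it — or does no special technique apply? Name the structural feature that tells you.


Best approach: the exact-equation method — d/dγ of 3*b**2*γ equals d/db of b**3 + 4*γ: the form is a total differential of one potential — integrate it exactly.


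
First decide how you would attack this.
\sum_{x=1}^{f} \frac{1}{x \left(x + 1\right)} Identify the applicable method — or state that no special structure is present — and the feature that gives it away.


Method: telescoping — \frac{1}{x \left(x + 1\right)} decomposes into shift-paired simple fractions; the series telescopes to finitely many boundary pieces.


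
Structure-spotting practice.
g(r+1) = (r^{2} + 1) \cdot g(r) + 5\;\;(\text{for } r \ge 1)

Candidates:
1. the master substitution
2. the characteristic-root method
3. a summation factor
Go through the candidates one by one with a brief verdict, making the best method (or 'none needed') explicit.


Best approach: a summation factor — the coefficient r^{2} + 1 drifts with the index, so no fixed root exists; normalizing by the cumulative product telescopes it.
- the master substitution — this is shift-type recursion, outside the divide-and-conquer template.
- the characteristic-root method: the coefficients change with the index, which the root method cannot absorb.
- a summation factor: yes — fits the structure here.


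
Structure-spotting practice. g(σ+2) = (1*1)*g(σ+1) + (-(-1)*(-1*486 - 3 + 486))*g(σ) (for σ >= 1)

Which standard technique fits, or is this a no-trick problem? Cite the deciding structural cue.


Best approach: the characteristic-root method — the recurrence treats every index alike (constant coefficients, no forcing) — precisely the regime where r^σ trials close it.


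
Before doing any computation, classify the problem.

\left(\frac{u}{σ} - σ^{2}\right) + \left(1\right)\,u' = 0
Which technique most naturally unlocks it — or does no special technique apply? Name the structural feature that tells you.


Best approach: a linear integrating factor — linear in the unknown with genuine forcing: multiply through by the exponential of the integrated coefficient and the left side closes into one derivative.


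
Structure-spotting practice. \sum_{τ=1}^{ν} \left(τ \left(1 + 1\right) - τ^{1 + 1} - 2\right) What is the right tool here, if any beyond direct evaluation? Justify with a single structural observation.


Best approach: no special technique — with only polynomial terms in τ present, the classical sum-of-powers identities are all you need.


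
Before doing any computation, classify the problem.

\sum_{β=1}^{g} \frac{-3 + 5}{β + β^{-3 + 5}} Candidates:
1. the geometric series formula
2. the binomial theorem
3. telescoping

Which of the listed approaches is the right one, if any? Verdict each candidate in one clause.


Verdict: telescoping — \frac{-3 + 5}{β + β^{-3 + 5}} decomposes into shift-paired simple fractions; the series telescopes to finitely many boundary pieces.
- the geometric series formula — no single multiplier carries one term to the next throughout the sum.
- the binomial theorem: there is no sum-raised-to-a-power identity hiding in these terms.
- telescoping: applies; the problem has the shape this method handles.


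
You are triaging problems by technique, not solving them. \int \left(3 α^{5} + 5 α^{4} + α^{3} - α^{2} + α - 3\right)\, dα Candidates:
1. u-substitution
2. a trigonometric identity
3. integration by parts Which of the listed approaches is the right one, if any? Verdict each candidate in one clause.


Method: no special technique — scan for structure and find none: constant multiples of powers of α, integrate directly.
- u-substitution: no substitution does more than relabel what direct integration already handles.
- a trigonometric identity: there is no trigonometric structure at all — the integrand carries no sine or cosine to rewrite.
- integration by parts — splitting off a factor buys nothing — the integrand integrates directly without parts.


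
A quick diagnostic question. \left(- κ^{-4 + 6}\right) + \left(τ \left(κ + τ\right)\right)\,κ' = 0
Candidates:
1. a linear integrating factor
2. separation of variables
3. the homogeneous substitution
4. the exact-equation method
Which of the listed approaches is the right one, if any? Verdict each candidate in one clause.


Method: the homogeneous substitution — the slope's numerator and denominator have matching total degree, so it depends only on κ/τ and the ratio substitution collapses it. With the right rearrangement (exchanging the roles of the variables where needed), this also fits a Bernoulli template; the homogeneous substitution reads the structure directly.
- a linear integrating factor: the unknown enters nonlinearly (through a power, a denominator, or a transcendental function), which the linear integrating-factor recipe cannot absorb as-is — any repair would come from a preliminary substitution, not the factor.
- separation of variables: the two dependences do not factor apart.
- the homogeneous substitution — applicable, and directly so.
- the exact-equation method — no potential function has this form as its differential, as written.


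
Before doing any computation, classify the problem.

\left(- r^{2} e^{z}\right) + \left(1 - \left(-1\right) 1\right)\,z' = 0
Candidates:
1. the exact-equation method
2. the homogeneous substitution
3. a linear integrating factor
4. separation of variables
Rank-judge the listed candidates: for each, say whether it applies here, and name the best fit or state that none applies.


Best approach: separation of variables — separating collects all z-dependence with the derivative and leaves all r-dependence opposite: variables separate.
- the exact-equation method: the cross partial derivatives disagree, so no single potential exists.
- the homogeneous substitution — the ratio substitution does not collapse this equation.
- a linear integrating factor: the unknown enters nonlinearly (through a power, a denominator, or a transcendental function), which the linear integrating-factor recipe cannot absorb as-is — any repair would come from a preliminary substitution, not the factor.
- separation of variables: applies; the problem has the shape this method handles.


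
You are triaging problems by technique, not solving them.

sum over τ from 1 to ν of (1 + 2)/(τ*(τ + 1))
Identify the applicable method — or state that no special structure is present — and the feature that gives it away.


Best approach: telescoping — poles of (1 + 2)/(τ*(τ + 1)) differ by an integer, the telltale of a telescoping partial-fraction sum.


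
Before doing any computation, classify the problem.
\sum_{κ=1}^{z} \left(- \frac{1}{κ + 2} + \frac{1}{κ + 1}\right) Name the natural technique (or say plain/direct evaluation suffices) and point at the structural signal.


Verdict: telescoping — the generic term is a one-step difference of \frac{1}{κ + 1}, so partial sums shortcut to endpoint evaluation.


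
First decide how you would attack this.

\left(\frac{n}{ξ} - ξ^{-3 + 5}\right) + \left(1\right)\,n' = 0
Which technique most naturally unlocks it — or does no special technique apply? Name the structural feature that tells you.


Method: a linear integrating factor — the unknown enters only to the first power against a nonzero forcing term — the integrating-factor template applies directly.


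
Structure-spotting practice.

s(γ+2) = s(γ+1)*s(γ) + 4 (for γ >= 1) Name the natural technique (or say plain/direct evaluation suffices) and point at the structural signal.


Best approach: no special technique — once the recursion is nonlinear, characteristic roots, master substitutions, and summation factors are all off the table.


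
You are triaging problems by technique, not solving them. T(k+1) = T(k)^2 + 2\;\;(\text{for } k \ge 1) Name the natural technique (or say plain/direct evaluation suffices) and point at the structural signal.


Method: no special technique — the recurrence is nonlinear in the sequence values; study it directly, no linear machinery applies.


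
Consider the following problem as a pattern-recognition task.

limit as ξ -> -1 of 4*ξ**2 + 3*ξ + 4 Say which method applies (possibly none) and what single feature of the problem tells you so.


Best approach: no special technique — no denominator vanishes and nothing blows up at -1: direct substitution is the whole computation.


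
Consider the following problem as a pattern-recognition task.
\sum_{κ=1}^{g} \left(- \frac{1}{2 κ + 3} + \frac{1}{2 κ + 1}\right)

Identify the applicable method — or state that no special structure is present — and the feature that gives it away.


Technique: telescoping — difference-of-shifts structure (each term adds \frac{1}{2 κ + 1}, then subtracts its one-index-advanced value, which the following term adds back) leaves only the first and last pieces standing.


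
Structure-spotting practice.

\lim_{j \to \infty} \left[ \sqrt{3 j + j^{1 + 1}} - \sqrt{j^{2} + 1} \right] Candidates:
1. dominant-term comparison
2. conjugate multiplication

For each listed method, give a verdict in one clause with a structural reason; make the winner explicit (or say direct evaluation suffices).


Verdict: conjugate multiplication — both pieces blow up but their difference is finite; the conjugate trick rationalizes \sqrt{3 j + j^{1 + 1}} - \sqrt{j^{2} + 1}.
- dominant-term comparison — no dominant power emerges to decide the limit by degree comparison.
- conjugate multiplication — applicable, and directly so.


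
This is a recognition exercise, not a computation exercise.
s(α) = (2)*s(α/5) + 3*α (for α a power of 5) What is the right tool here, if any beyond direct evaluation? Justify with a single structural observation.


Technique: the master substitution — index division is the fingerprint: α/5 in the recursive call means substitute α = 5^m.


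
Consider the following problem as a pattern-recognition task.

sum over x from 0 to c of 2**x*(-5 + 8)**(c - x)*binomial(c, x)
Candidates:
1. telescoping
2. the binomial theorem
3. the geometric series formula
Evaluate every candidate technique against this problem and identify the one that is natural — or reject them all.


Best approach: the binomial theorem — the summand is term x of a binomial expansion in 2 and (-5 + 8); the whole sum is a single power.
- telescoping — in the displayed form, no term reappears at a neighboring index to cancel against.
- the binomial theorem: yes — fits the structure here.
- the geometric series formula: the term-to-term ratio drifts with the index — the one thing the geometric formula cannot absorb.


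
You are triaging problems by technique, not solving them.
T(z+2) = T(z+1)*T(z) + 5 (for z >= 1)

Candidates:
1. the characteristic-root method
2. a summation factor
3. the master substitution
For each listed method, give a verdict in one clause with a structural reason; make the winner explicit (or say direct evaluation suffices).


Technique: no special technique — each new value is a nonlinear function of earlier ones — scaling arguments and superposition both fail.
- the characteristic-root method — nonlinearity rules out exponential-mode superposition from the start.
- a summation factor — the recursion is nonlinear — outside the first-order linear family a summation factor addresses.
- the master substitution — the recursion steps by a constant offset, so exponential reindexing is pointless.


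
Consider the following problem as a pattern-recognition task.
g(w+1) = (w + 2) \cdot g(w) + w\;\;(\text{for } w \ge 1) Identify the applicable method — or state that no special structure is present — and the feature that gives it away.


Method: a summation factor — normalize by the running product of w + 2: the left side becomes a difference, and differences sum.


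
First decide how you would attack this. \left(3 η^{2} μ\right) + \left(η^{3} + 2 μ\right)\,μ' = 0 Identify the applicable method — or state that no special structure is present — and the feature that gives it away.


Best approach: the exact-equation method — checking ∂/∂μ of 3 η^{2} μ against ∂/∂η of η^{3} + 2 μ: they match — the equation is exact as it stands.


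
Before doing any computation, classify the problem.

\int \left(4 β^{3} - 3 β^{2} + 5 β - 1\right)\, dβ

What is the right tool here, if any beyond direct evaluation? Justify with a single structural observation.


Diagnosis: no special technique — the integrand is a sum of constant multiples of powers of β — integrate term by term.


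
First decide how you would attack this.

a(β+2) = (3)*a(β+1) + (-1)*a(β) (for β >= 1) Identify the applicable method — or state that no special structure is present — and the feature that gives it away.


Technique: the characteristic-root method — constant coefficients and linearity mean the ansatz r^β reduces it to solving the characteristic polynomial.


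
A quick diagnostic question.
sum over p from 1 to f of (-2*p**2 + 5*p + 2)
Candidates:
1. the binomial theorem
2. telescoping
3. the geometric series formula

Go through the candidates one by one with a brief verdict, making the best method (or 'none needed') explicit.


Best approach: no special technique — no ratio, no shift structure, no binomial pattern: sum the constant-multiple powers of p with known formulas.
- the binomial theorem: the terms lack the binomial-coefficient-weighted complementary-power pattern of an expansion.
- telescoping — the terms as presented offer no neighboring cancellation — a telescoping rewrite may exist, but the displayed structure does not hand one over.
- the geometric series formula: the term-to-term ratio changes with the index, so the geometric formula cannot close it.


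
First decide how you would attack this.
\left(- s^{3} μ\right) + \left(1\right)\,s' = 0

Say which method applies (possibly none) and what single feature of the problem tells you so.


Diagnosis: separation of variables — separating collects all s-dependence with the derivative and leaves all μ-dependence opposite: variables separate.


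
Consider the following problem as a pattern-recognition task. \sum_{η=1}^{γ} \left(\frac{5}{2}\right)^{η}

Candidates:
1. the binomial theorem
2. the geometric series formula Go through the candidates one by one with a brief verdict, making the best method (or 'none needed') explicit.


Method: the geometric series formula — the ratio of consecutive terms is the constant \frac{5}{2}, independent of the index — a geometric sum.
- the binomial theorem: there is no sum-raised-to-a-power identity hiding in these terms.
- the geometric series formula: applicable, and directly so.


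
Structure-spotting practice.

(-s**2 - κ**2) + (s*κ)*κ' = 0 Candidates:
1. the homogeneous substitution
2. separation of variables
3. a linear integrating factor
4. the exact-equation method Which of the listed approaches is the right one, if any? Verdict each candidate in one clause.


Best approach: the homogeneous substitution — the slope's numerator and denominator have matching total degree, so it depends only on κ/s and the ratio substitution collapses it. Rearranged, this also fits the Bernoulli template directly; the homogeneous substitution reads the structure without the rearrangement.
- the homogeneous substitution: yes, a natural case for it.
- separation of variables: no division isolates the independent variable from the unknown.
- a linear integrating factor: a nonlinear term in the unknown puts this outside the integrating-factor template.
- the exact-equation method: exactness fails on the nose — the mixed partials do not match.


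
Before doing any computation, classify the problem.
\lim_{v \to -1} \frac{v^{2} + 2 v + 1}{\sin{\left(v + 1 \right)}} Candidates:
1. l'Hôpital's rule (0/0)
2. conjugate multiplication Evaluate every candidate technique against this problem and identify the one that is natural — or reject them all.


Technique: l'Hôpital's rule (0/0) — the 0/0 form at -1 is the signature situation for l'Hôpital's rule. One could equally expand both pieces locally and compare leading terms; the rule does that in one stroke.
- l'Hôpital's rule (0/0) — applies; the problem has the shape this method handles.
- conjugate multiplication: there is no infinity-minus-infinity radical difference to rationalize.


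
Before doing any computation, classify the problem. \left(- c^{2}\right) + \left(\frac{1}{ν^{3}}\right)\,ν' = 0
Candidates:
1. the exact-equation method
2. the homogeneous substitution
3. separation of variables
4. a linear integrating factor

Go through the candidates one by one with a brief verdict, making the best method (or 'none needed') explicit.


Verdict: separation of variables — the derivative equals a pure function of c (namely c^{2}) times a pure function of ν (namely ν^{3}); divide and integrate each side.
- the exact-equation method: with no real cross-dependence between the variables, the exact-equation machinery is a detour rather than the natural reading.
- the homogeneous substitution — the slope is not a function of the ratio of the variables alone.
- separation of variables — applies; the problem has the shape this method handles.
- a linear integrating factor: a nonlinear term in the unknown puts this outside the integrating-factor template.


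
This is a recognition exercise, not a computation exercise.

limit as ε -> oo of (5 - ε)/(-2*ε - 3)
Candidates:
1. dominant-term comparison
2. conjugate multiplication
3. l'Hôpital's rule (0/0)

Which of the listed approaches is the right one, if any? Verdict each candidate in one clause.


Diagnosis: dominant-term comparison — at large ε only the top-degree terms survive; compare the leading terms and the limit falls out.
- dominant-term comparison: a fit — the right tool for this form.
- conjugate multiplication: rationalization has no target — no divergent radical difference appears.
- l'Hôpital's rule (0/0): no 0/0 form appears: written as one quotient, top and bottom both grow without bound, and the ratio is decided by their leading terms.


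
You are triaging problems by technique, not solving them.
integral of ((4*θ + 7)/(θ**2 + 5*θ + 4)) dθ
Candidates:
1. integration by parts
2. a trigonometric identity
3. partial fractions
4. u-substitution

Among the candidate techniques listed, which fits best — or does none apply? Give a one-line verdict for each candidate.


Best approach: partial fractions — a proper rational integrand over the factorable θ**2 + 5*θ + 4: partial fractions reduce it to elementary pieces.
- integration by parts: the integrand does not split as a nonconstant polynomial times an exp, sine, cosine of a linear argument, or logarithm — no polynomial-kernel parts product to differentiate one side of.
- a trigonometric identity: no sine or cosine appears, so there is nothing for a trigonometric identity to act on.
- partial fractions — yes — fits the structure here.
- u-substitution — no subexpression of the integrand pairs with its own derivative as a factor — individual terms may offer their own substitutions, but any change of variable covering the whole integral would have to be constructed from outside the expression.


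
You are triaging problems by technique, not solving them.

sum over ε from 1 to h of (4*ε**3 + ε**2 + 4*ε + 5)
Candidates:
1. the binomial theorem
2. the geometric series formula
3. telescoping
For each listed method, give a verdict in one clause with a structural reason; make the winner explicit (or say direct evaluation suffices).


Verdict: no special technique — the summand is a plain polynomial in ε (expanding first if it arrives factored); standard power-sum formulas evaluate it term by term.
- the binomial theorem — the terms do not reassemble into a binomial power.
- the geometric series formula: the ratio of consecutive terms depends on the index.
- telescoping — writing out consecutive terms as given produces no pairwise cancellation.


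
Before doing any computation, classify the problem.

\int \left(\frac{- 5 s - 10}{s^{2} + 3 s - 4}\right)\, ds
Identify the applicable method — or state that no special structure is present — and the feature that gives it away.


Verdict: partial fractions — s^{2} + 3 s - 4 splits into linear pieces, so the quotient is a sum of simple fractions — decompose before integrating.


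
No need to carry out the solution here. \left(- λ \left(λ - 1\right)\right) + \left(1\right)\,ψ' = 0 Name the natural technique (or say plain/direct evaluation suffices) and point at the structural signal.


Diagnosis: no special technique — solved for the derivative, no ψ appears — this is antidifferentiation in λ wearing ODE clothing.


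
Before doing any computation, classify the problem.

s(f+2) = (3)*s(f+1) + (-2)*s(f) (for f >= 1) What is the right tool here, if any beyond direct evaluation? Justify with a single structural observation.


Technique: the characteristic-root method — try a geometric ansatz r^f: constant coefficients turn the recurrence into one polynomial equation in r.


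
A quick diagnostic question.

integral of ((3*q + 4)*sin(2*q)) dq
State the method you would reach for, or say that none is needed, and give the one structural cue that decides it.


Verdict: integration by parts — 3*q + 4 dies after finitely many derivatives while sin(2*q) cycles under integration — the tabular/parts setup.


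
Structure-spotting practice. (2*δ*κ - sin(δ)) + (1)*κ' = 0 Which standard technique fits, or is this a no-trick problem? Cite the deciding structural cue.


Best approach: a linear integrating factor — κ appears only to the first power with coefficient 2*δ — the classic integrating-factor setup.


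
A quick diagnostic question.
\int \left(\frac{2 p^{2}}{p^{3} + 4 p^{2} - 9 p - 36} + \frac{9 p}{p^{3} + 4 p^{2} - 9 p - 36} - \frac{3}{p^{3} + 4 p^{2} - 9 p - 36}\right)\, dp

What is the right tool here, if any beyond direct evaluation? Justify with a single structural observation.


Best approach: partial fractions — the factorization of p^{3} + 4 p^{2} - 9 p - 36 is the whole battle; after it, each term is a table integral.


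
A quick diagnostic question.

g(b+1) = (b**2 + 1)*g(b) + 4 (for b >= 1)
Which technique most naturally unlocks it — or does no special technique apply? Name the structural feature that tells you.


Diagnosis: a summation factor — one-term recursion with variable weight b**2 + 1 is solved by product normalization, not by root-finding.


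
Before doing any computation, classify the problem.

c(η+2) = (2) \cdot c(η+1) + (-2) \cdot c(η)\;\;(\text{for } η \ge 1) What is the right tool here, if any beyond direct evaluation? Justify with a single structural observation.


Best approach: the characteristic-root method — try a geometric ansatz r^η: constant coefficients turn the recurrence into one polynomial equation in r.


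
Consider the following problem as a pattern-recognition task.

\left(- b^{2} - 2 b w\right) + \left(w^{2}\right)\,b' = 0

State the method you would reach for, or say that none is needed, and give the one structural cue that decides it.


Verdict: the homogeneous substitution — the slope's numerator and denominator share total degree; set v = b/w and the equation drops to separable form. This doubles as a Bernoulli equation in the unknown as written; the homogeneous route needs no setup at all.


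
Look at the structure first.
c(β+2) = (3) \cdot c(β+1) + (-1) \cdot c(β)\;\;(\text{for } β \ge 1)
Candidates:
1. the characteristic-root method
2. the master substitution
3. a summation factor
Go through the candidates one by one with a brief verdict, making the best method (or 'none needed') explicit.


Diagnosis: the characteristic-root method — because shifting β leaves the equation's coefficients unchanged, exponential trials reduce it to algebra.
- the characteristic-root method — yes — fits the structure here.
- the master substitution — with no divided-index recursive call, reindexing by powers of a base buys nothing.
- a summation factor — the recurrence reaches back more than one step, outside the first-order family a summation factor normalizes.


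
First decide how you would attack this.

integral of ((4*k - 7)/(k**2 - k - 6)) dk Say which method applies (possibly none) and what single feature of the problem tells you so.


Verdict: partial fractions — the bottom, k**2 - k - 6, comes apart into simple factors, and a proper rational function over split factors decomposes.


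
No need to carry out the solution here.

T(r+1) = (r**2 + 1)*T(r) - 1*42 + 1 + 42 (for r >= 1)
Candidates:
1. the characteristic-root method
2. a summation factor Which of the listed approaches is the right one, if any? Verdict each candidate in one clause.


Method: a summation factor — because the multiplier r**2 + 1 is index-dependent, divide through by its running product and sum the resulting differences.
- the characteristic-root method — the coefficients change with the index, which the root method cannot absorb.
- a summation factor — applicable, and directly so.


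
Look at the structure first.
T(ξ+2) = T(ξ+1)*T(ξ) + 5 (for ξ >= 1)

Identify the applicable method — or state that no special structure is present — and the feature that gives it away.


Diagnosis: no special technique — a nonlinear dependence on earlier terms breaks linearity, and with it every superposition-based closed form.


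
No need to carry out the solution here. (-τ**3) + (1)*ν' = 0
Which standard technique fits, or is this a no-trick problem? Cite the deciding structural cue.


Technique: no special technique — the slope is a pure function of τ; integrate both sides and be done.


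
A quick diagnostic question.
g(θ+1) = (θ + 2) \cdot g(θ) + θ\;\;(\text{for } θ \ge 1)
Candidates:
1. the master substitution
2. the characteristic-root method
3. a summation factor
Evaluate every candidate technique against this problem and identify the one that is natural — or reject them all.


Technique: a summation factor — rescale the sequence by the product of the weights θ + 2 so far — the recurrence collapses to a plain running sum.
- the master substitution — the recursion shifts the index rather than dividing it.
- the characteristic-root method: the coefficients change with the index, which the root method cannot absorb.
- a summation factor: applicable, and directly so.


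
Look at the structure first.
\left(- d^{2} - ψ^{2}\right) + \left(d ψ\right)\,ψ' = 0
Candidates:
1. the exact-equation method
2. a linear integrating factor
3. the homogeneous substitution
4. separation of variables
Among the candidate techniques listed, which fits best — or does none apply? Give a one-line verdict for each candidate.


Diagnosis: the homogeneous substitution — the slope is degree-zero homogeneous: the ratio substitution v = ψ/d collapses it. A Bernoulli rewrite works here as the equation stands — the homogeneous substitution is the more immediate reading.
- the exact-equation method: exactness fails on the nose — the mixed partials do not match.
- a linear integrating factor: a nonlinear term in the unknown puts this outside the integrating-factor template.
- the homogeneous substitution: yes — fits the structure here.
- separation of variables — no division isolates the independent variable from the unknown.


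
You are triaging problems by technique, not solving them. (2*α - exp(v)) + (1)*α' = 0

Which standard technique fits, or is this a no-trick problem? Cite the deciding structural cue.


Technique: a linear integrating factor — α appears only to the first power with coefficient 2 — the classic integrating-factor setup.


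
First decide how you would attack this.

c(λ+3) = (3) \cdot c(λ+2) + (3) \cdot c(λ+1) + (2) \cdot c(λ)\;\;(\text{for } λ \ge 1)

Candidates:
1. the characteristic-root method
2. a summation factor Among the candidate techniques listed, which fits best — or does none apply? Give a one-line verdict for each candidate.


Technique: the characteristic-root method — every coefficient is a fixed number and the forcing is zero — substitute r^λ and read off the root equation.
- the characteristic-root method — yes, a natural case for it.
- a summation factor: a summation factor telescopes one-step recursions; this one carries higher-order memory.


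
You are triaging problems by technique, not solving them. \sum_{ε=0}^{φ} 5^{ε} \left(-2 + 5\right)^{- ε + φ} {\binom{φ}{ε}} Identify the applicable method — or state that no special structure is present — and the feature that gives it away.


Diagnosis: the binomial theorem — terms weighting {\binom{φ}{ε}} against matched powers of 5 and (-2 + 5) reassemble into (5 + (-2 + 5))^φ by the binomial theorem.


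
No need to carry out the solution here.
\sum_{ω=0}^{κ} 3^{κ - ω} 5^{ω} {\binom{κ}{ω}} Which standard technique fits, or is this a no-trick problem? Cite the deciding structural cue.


Diagnosis: the binomial theorem — terms weighting {\binom{κ}{ω}} against matched powers of 5 and 3 reassemble into (5 + 3)^κ by the binomial theorem.


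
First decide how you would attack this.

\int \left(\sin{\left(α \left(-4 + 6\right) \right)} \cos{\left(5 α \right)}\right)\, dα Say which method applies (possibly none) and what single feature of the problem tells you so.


Technique: a trigonometric identity — \sin{\left(α \left(-4 + 6\right) \right)} \cos{\left(5 α \right)} is a beat pattern — rewrite the product as a sum of single-frequency waves before integrating.


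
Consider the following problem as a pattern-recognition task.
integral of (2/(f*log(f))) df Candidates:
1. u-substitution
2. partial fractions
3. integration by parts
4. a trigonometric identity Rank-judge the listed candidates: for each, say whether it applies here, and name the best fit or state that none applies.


Technique: u-substitution — collected, the integrand has one factor that is, up to a constant, the derivative of an inner expression the rest depends on — substitute for that inner expression.
- u-substitution: a fit — the right tool for this form.
- partial fractions — the expression is not a ratio of polynomials that decomposes further.
- integration by parts — the integrand does not split as a nonconstant polynomial times an exp, sine, cosine of a linear argument, or logarithm — no polynomial-kernel parts product to differentiate one side of.
- a trigonometric identity — no sine or cosine appears, so there is nothing for a trigonometric identity to act on.


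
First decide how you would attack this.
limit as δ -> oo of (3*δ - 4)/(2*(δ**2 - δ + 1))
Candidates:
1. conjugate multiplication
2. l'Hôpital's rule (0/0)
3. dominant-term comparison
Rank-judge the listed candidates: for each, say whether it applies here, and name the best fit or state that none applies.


Verdict: dominant-term comparison — growth-rate triage: the leading powers of δ decide the limit, everything else is noise.
- conjugate multiplication: the conjugate move applies to radical differences, which this is not.
- l'Hôpital's rule (0/0) — no 0/0 form appears: written as one quotient, top and bottom both grow without bound, and the ratio is decided by their leading terms.
- dominant-term comparison: applies; the problem has the shape this method handles.


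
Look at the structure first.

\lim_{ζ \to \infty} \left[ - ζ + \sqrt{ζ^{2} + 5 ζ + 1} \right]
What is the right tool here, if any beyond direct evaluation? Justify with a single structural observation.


Method: conjugate multiplication — \sqrt{ζ^{2} + 5 ζ + 1} and ζ both blow up, but their difference is tame once the conjugate rationalizes it.


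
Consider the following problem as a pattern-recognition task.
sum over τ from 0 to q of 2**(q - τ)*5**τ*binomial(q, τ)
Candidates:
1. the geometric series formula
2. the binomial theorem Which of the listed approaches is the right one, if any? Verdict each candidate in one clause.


Best approach: the binomial theorem — the summand is term τ of a binomial expansion in 5 and 2; the whole sum is a single power.
- the geometric series formula: the term-to-term ratio drifts with the index — the one thing the geometric formula cannot absorb.
- the binomial theorem — yes — fits the structure here.


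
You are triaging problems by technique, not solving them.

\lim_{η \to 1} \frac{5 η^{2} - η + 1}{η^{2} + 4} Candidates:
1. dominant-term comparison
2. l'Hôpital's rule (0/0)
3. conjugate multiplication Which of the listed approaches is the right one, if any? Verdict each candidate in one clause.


Method: no special technique — no vanishing denominator and no indeterminate clash at the point — evaluation is immediate.
- dominant-term comparison: no dominant power emerges to decide the limit by degree comparison.
- l'Hôpital's rule (0/0): substituting the point gives a finite value outright — there is no indeterminate clash to repair.
- conjugate multiplication — there are no radicals in tension whose conjugate would simplify matters.


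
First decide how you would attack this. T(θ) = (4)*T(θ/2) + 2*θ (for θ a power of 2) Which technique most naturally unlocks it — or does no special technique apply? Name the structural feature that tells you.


Diagnosis: the master substitution — recursion at θ/2 is multiplicative in the index; logarithmic reindexing via θ = 2^m linearizes it.


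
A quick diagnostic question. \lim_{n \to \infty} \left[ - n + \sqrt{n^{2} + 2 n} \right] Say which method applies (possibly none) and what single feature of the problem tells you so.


Verdict: conjugate multiplication — an infinity-minus-infinity difference with a surviving radical — multiply by the conjugate to cancel the divergence.


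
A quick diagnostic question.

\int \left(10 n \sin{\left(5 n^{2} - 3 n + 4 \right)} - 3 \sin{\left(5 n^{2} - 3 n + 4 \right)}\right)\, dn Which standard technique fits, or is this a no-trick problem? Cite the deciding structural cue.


Verdict: u-substitution — the only nontrivial dependence routes through 5 n^{2} - 3 n + 4, whose derivative supplies the leftover factor up to a constant multiple — u = 5 n^{2} - 3 n + 4 flattens it.


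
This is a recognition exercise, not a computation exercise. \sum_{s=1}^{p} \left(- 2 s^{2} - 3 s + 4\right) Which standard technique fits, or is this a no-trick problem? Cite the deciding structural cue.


Technique: no special technique — Faulhaber territory: sum each constant-multiple power of s with its closed-form formula, no trick required.


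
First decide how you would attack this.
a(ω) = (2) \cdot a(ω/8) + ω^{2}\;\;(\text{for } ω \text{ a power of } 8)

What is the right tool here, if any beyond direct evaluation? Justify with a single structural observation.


Verdict: the master substitution — treat m = log base 8 of ω as the new clock: one recursion step advances m by one while ω scales by 8.


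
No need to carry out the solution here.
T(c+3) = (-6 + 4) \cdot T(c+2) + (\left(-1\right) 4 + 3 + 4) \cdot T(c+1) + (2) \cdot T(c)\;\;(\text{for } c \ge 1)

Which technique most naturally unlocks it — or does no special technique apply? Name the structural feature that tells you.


Diagnosis: the characteristic-root method — fixed numeric weights on consecutive terms and no forcing term added: the root method in its home territory.


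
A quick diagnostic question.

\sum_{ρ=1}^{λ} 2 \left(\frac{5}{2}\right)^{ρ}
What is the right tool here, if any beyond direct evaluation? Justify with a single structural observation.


Diagnosis: the geometric series formula — each summand is the previous one scaled by \frac{5}{2}; that constant multiplier is itself the geometric structure.


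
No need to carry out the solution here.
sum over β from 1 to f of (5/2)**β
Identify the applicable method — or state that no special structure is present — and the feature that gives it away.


Diagnosis: the geometric series formula — term-over-term division gives 5/2 every time — index-free ratio, geometric sum formula applies.


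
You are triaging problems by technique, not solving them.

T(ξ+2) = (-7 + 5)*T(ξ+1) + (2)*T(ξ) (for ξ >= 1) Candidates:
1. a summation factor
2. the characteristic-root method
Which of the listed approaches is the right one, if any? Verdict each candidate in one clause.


Diagnosis: the characteristic-root method — the recurrence treats every index alike (constant coefficients, no forcing) — precisely the regime where r^ξ trials close it.
- a summation factor — a summation factor telescopes one-step recursions; this one carries higher-order memory.
- the characteristic-root method — yes, a natural case for it.


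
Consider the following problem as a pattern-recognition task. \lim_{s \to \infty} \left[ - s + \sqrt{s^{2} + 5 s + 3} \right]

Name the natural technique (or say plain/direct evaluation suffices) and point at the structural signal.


Verdict: conjugate multiplication — the ∞ − ∞ radical form is the exact trigger for the conjugate maneuver.


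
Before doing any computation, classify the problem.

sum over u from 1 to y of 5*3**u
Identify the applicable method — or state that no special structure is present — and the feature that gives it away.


Method: the geometric series formula — the ratio of consecutive terms is the constant 3, independent of the index — a geometric sum.


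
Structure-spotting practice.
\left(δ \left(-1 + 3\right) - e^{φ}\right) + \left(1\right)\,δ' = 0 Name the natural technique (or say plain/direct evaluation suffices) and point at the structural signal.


Best approach: a linear integrating factor — δ enters only linearly with coefficient (-1 + 3); multiply by exp of the integral of (-1 + 3) and the left side becomes one derivative.


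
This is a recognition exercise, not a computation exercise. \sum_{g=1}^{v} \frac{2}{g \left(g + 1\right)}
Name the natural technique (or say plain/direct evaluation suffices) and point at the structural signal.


Diagnosis: telescoping — split \frac{2}{g \left(g + 1\right)} by partial fractions and the pieces are one function at shifted arguments — interior terms cancel.
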